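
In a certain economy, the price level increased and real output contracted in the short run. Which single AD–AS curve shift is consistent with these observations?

P rose and Y fell. An AD shift moves P and Y in the same direction; an SRAS shift moves them in opposite directions.
Here P and Y moved in opposite directions, so the SRAS curve shifted.
Since Y fell, SRAS shifted left.

SRAS shifted left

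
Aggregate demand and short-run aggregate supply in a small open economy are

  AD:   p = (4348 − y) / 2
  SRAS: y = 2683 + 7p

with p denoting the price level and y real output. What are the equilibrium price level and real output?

p = 185, y = 3978

Rearrange AD to y = 4348 − 2p.
Set AD = SRAS: 4348 − 2p = 2683 + 7p, so 1665 = 9p and p = 185.
Then y = 4348 − 2·185 = 3978.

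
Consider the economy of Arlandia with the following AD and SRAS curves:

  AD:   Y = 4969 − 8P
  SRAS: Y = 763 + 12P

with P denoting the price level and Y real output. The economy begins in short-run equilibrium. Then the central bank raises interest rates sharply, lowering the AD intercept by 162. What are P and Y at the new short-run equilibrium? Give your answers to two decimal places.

P = 202.20, Y = 3189.40

This is a negative demand shock: AD shifts left.
New AD: Y = 4807 − 8P.
Set AD = SRAS: 4807 − 8P = 763 + 12P, so 4044 = 20P and P = 202.20.
Substituting into AD, Y = 3189.40.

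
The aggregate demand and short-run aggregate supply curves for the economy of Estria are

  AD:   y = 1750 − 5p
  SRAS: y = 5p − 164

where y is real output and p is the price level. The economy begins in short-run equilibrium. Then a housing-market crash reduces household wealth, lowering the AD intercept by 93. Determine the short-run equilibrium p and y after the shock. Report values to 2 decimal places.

This is a negative demand shock: AD shifts left.
New AD: y = 1657 − 5p.
Set AD = SRAS: 1657 − 5p = 5p − 164, so 1821 = 10p and p = 182.10.
Substituting into AD, y = 746.50.

p = 182.10, y = 746.50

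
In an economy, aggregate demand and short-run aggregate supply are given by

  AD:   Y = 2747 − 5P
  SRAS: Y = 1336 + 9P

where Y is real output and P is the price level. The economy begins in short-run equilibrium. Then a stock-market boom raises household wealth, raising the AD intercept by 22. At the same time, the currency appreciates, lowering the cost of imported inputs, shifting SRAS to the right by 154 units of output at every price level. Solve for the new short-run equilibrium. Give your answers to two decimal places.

P = 91.36, Y = 2312.21

After both shocks: AD is Y = 2769 − 5P and SRAS is Y = 1490 + 9P.
Setting them equal: 1279 = 14P, so P = 91.36.
Substituting into AD, Y = 2312.21.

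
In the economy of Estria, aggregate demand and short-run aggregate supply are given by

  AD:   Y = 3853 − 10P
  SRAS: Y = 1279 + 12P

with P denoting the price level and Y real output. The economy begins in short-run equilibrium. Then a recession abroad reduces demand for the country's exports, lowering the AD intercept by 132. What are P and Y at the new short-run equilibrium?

This is a negative demand shock: AD shifts left.
New AD: Y = 3721 − 10P.
Set AD = SRAS: 3721 − 10P = 1279 + 12P, so 2442 = 22P and P = 111.
Y = 3721 − 10·111 = 2611.

P = 111, Y = 2611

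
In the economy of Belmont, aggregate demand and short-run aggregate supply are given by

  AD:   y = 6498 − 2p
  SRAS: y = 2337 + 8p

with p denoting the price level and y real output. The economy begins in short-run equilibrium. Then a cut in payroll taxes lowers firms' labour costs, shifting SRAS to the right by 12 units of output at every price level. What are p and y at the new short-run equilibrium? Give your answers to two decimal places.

p = 414.90, y = 5668.20

This is a positive supply shock: SRAS shifts right.
New SRAS: y = 2349 + 8p.
Set AD = SRAS: 6498 − 2p = 2349 + 8p, so 4149 = 10p and p = 414.90.
Substituting into AD, y = 5668.20.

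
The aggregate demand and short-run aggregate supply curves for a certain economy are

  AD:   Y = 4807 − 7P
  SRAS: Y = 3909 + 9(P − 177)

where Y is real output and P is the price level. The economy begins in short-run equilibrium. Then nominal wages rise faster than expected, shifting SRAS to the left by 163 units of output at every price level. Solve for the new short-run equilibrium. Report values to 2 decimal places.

This is a negative supply shock: SRAS shifts left.
New SRAS: Y = 2153 + 9P.
Set AD = SRAS: 4807 − 7P = 2153 + 9P, so 2654 = 16P and P = 165.88.
Substituting into AD, Y = 3645.88.

P = 165.88, Y = 3645.88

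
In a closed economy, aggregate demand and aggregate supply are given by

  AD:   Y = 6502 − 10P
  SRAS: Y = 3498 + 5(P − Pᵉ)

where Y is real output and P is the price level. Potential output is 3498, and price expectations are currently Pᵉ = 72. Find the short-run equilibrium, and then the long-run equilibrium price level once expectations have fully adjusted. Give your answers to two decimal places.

Short run: P = 224.27, Y = 4259.33. Long run: P = 300.40.

Short run: with Pᵉ = 72, SRAS is Y = 3138 + 5P. Setting AD = SRAS gives 3364 = 15P, so P = 224.27 and Y = 6502 − 10P = 4259.33.
Output 4259.33 is above potential 3498, so over time expected prices rise and SRAS shifts left until Y returns to 3498.
Long run: Y = 3498 on the AD curve gives 3498 = 6502 − 10P, so P = 300.40.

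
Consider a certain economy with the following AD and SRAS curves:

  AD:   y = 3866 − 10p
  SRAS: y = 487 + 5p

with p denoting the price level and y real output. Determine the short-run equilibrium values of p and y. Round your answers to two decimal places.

p = 225.27, y = 1613.33

Set AD = SRAS: 3866 − 10p = 487 + 5p, so 3379 = 15p and p = 225.27.
Substituting into AD, y = 3866 − 10p = 1613.33.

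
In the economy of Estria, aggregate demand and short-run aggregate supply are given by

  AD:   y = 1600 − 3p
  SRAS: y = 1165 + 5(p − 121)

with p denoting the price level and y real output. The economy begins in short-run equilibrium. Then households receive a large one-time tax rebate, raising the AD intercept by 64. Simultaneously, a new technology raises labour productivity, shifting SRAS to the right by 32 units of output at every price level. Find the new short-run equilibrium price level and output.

After both shocks: AD is y = 1664 − 3p and SRAS is y = 592 + 5p.
Setting them equal: 1072 = 8p, so p = 134.
y = 1664 − 3·134 = 1262.

p = 134, y = 1262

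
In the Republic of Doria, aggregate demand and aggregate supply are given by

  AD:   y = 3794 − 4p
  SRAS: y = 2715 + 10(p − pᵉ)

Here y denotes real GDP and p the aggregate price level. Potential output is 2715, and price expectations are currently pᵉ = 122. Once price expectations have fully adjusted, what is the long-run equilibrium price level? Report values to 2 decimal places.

Long-run p = 269.75

Short run: with pᵉ = 122, SRAS is y = 1495 + 10p. Setting AD = SRAS gives 2299 = 14p, so p = 164.21 and y = 3794 − 4p = 3137.14.
Output 3137.14 is above potential 2715, so over time expected prices rise and SRAS shifts left until y returns to 2715.
Long run: y = 2715 on the AD curve gives 2715 = 3794 − 4p, so p = 269.75.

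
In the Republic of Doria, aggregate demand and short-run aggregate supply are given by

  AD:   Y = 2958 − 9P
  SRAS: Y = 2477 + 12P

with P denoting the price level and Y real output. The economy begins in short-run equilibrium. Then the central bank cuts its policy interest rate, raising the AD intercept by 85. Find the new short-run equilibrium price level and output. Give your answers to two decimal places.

P = 26.95, Y = 2800.43

This is a positive demand shock: AD shifts right.
New AD: Y = 3043 − 9P.
Set AD = SRAS: 3043 − 9P = 2477 + 12P, so 566 = 21P and P = 26.95.
Substituting into AD, Y = 2800.43.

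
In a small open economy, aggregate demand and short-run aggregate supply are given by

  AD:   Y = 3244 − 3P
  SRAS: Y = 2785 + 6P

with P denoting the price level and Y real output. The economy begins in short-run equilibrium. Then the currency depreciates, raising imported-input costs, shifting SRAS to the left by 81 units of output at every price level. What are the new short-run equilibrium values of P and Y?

This is a negative supply shock: SRAS shifts left.
New SRAS: Y = 2704 + 6P.
Set AD = SRAS: 3244 − 3P = 2704 + 6P, so 540 = 9P and P = 60.
Y = 3244 − 3·60 = 3064.

P = 60, Y = 3064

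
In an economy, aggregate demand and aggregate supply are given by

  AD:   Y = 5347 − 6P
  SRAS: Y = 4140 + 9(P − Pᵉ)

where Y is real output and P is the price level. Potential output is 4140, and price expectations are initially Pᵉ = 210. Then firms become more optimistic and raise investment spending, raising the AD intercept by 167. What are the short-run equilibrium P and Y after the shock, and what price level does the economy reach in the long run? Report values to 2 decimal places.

AD shifts right: new AD is Y = 5514 − 6P. With Pᵉ = 210, SRAS is Y = 2250 + 9P.
Short run: 5514 − 6P = 2250 + 9P gives 3264 = 15P, so P = 217.60 and Y = 5514 − 6P = 4208.40.
Y = 4208.40 is above potential 4140; expectations adjust and SRAS shifts left until Y = 4140.
Long run: on the new AD curve, 4140 = 5514 − 6P gives P = 229.00.

Short run: P = 217.60, Y = 4208.40. Long run: P = 229.00.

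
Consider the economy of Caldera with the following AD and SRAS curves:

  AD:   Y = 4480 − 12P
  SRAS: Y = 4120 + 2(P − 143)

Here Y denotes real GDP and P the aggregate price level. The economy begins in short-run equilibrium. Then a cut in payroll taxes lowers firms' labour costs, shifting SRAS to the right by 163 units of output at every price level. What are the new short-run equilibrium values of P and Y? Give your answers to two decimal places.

This is a positive supply shock: SRAS shifts right.
New SRAS: Y = 3997 + 2P.
Set AD = SRAS: 4480 − 12P = 3997 + 2P, so 483 = 14P and P = 34.50.
Substituting into AD, Y = 4066.00.

P = 34.50, Y = 4066.00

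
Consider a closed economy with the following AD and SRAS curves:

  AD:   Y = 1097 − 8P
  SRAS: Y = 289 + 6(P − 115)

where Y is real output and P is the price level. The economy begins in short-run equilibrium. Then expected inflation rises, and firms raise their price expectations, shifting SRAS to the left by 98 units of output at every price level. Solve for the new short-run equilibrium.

P = 114, Y = 185

This is a negative supply shock: SRAS shifts left.
New SRAS: Y = 6P − 499.
Set AD = SRAS: 1097 − 8P = 6P − 499, so 1596 = 14P and P = 114.
Y = 1097 − 8·114 = 185.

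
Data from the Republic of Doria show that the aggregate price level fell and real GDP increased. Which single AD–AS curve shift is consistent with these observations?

P fell and Y rose. An AD shift moves P and Y in the same direction; an SRAS shift moves them in opposite directions.
Here P and Y moved in opposite directions, so the SRAS curve shifted.
Since Y rose, SRAS shifted right.

SRAS shifted right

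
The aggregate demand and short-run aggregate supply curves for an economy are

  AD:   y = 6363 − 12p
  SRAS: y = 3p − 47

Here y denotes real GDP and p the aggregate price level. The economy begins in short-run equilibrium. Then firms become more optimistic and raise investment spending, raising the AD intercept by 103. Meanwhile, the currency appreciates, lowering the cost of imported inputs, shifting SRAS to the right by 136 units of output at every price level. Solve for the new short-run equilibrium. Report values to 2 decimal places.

After both shocks: AD is y = 6466 − 12p and SRAS is y = 89 + 3p.
Setting them equal: 6377 = 15p, so p = 425.13.
Substituting into AD, y = 1364.40.

p = 425.13, y = 1364.40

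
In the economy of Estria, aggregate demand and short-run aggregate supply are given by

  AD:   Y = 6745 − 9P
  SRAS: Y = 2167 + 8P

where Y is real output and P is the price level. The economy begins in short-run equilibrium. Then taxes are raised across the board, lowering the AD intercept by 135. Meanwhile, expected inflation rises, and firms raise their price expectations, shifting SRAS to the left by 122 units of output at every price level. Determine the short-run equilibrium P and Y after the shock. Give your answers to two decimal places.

After both shocks: AD is Y = 6610 − 9P and SRAS is Y = 2045 + 8P.
Setting them equal: 4565 = 17P, so P = 268.53.
Substituting into AD, Y = 4193.24.

P = 268.53, Y = 4193.24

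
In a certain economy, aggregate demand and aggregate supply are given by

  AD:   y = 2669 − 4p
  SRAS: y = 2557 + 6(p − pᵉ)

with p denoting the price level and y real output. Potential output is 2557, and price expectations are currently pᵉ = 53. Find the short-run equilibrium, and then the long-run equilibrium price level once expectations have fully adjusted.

Short run: with pᵉ = 53, SRAS is y = 2239 + 6p. Setting AD = SRAS gives 430 = 10p, so p = 43 and y = 2669 − 4·43 = 2497.
Output 2497 is below potential 2557, so over time expected prices fall and SRAS shifts right until y returns to 2557.
Long run: y = 2557 on the AD curve gives 2557 = 2669 − 4p, so p = 28.

Short run: p = 43, y = 2497. Long run: p = 28.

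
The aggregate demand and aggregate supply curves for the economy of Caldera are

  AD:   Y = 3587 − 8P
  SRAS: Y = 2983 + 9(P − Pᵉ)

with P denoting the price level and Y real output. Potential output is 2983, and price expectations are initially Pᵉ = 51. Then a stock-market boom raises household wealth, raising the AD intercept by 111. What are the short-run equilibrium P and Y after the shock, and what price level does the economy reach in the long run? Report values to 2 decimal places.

Short run: P = 69.06, Y = 3145.53. Long run: P = 89.38.

AD shifts right: new AD is Y = 3698 − 8P. With Pᵉ = 51, SRAS is Y = 2524 + 9P.
Short run: 3698 − 8P = 2524 + 9P gives 1174 = 17P, so P = 69.06 and Y = 3698 − 8P = 3145.53.
Y = 3145.53 is above potential 2983; expectations adjust and SRAS shifts left until Y = 2983.
Long run: on the new AD curve, 2983 = 3698 − 8P gives P = 89.38.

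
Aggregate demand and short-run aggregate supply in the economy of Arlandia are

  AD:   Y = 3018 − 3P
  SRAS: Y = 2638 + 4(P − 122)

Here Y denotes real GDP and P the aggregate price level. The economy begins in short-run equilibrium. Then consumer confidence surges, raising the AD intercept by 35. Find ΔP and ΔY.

ΔP = +5, ΔY = +20

This is a positive demand shock: AD shifts right.
New AD: Y = 3053 − 3P.
SRAS can be written Y = 2150 + 4P.
Set AD = SRAS: 3053 − 3P = 2150 + 4P, so 903 = 7P and P = 129.
Y = 3053 − 3·129 = 2666.
Initially P = 124, Y = 2646, so ΔP = +5 and ΔY = +20.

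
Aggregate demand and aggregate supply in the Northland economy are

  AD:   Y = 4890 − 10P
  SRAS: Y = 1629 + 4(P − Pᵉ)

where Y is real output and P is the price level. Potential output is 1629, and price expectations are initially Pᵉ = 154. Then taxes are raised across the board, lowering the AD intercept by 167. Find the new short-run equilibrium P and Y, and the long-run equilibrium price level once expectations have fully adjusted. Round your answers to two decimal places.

Short run: P = 265.00, Y = 2073.00. Long run: P = 309.40.

AD shifts left: new AD is Y = 4723 − 10P. With Pᵉ = 154, SRAS is Y = 1013 + 4P.
Short run: 4723 − 10P = 1013 + 4P gives 3710 = 14P, so P = 265.00 and Y = 4723 − 10P = 2073.00.
Y = 2073.00 is above potential 1629; expectations adjust and SRAS shifts left until Y = 1629.
Long run: on the new AD curve, 1629 = 4723 − 10P gives P = 309.40.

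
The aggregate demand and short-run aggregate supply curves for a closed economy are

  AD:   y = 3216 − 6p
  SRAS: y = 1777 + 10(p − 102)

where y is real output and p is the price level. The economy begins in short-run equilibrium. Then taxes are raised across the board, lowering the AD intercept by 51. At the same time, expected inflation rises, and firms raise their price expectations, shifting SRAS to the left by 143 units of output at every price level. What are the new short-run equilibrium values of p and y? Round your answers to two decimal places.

After both shocks: AD is y = 3165 − 6p and SRAS is y = 614 + 10p.
Setting them equal: 2551 = 16p, so p = 159.44.
Substituting into AD, y = 2208.38.

p = 159.44, y = 2208.38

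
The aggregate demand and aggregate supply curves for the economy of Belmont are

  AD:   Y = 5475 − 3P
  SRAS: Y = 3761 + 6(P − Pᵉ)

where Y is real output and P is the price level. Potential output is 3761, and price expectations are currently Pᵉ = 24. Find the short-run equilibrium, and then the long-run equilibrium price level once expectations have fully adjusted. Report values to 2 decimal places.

Short run: with Pᵉ = 24, SRAS is Y = 3617 + 6P. Setting AD = SRAS gives 1858 = 9P, so P = 206.44 and Y = 5475 − 3P = 4855.67.
Output 4855.67 is above potential 3761, so over time expected prices rise and SRAS shifts left until Y returns to 3761.
Long run: Y = 3761 on the AD curve gives 3761 = 5475 − 3P, so P = 571.33.

Short run: P = 206.44, Y = 4855.67. Long run: P = 571.33.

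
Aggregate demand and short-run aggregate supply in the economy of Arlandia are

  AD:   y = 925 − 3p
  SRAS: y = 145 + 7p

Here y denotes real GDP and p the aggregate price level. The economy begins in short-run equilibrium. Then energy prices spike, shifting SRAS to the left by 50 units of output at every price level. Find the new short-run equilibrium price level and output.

p = 83, y = 676

This is a negative supply shock: SRAS shifts left.
New SRAS: y = 95 + 7p.
Set AD = SRAS: 925 − 3p = 95 + 7p, so 830 = 10p and p = 83.
y = 925 − 3·83 = 676.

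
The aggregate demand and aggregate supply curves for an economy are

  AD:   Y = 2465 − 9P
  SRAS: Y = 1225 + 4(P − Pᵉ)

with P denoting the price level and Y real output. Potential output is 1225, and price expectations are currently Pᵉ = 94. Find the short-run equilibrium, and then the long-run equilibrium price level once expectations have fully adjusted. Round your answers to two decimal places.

Short run: with Pᵉ = 94, SRAS is Y = 849 + 4P. Setting AD = SRAS gives 1616 = 13P, so P = 124.31 and Y = 2465 − 9P = 1346.23.
Output 1346.23 is above potential 1225, so over time expected prices rise and SRAS shifts left until Y returns to 1225.
Long run: Y = 1225 on the AD curve gives 1225 = 2465 − 9P, so P = 137.78.

Short run: P = 124.31, Y = 1346.23. Long run: P = 137.78.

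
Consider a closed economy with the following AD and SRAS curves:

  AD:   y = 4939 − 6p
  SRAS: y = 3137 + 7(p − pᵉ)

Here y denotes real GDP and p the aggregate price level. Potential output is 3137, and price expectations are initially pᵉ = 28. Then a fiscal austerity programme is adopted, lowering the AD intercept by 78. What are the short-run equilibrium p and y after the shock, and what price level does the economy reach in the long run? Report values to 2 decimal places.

AD shifts left: new AD is y = 4861 − 6p. With pᵉ = 28, SRAS is y = 2941 + 7p.
Short run: 4861 − 6p = 2941 + 7p gives 1920 = 13p, so p = 147.69 and y = 4861 − 6p = 3974.85.
y = 3974.85 is above potential 3137; expectations adjust and SRAS shifts left until y = 3137.
Long run: on the new AD curve, 3137 = 4861 − 6p gives p = 287.33.

Short run: p = 147.69, y = 3974.85. Long run: p = 287.33.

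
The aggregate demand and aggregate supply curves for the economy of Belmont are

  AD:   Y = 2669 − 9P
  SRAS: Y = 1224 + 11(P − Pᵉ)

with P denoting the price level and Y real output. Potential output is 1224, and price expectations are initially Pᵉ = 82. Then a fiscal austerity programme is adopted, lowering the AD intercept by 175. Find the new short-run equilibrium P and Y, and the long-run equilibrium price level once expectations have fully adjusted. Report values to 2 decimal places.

Short run: P = 108.60, Y = 1516.60. Long run: P = 141.11.

AD shifts left: new AD is Y = 2494 − 9P. With Pᵉ = 82, SRAS is Y = 322 + 11P.
Short run: 2494 − 9P = 322 + 11P gives 2172 = 20P, so P = 108.60 and Y = 2494 − 9P = 1516.60.
Y = 1516.60 is above potential 1224; expectations adjust and SRAS shifts left until Y = 1224.
Long run: on the new AD curve, 1224 = 2494 − 9P gives P = 141.11.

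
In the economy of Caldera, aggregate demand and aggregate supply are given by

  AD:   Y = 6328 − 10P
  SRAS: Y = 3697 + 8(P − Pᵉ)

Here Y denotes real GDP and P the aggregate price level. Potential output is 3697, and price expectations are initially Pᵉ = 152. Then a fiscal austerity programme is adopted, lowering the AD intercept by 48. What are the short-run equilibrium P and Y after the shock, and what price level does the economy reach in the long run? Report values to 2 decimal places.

Short run: P = 211.06, Y = 4169.44. Long run: P = 258.30.

AD shifts left: new AD is Y = 6280 − 10P. With Pᵉ = 152, SRAS is Y = 2481 + 8P.
Short run: 6280 − 10P = 2481 + 8P gives 3799 = 18P, so P = 211.06 and Y = 6280 − 10P = 4169.44.
Y = 4169.44 is above potential 3697; expectations adjust and SRAS shifts left until Y = 3697.
Long run: on the new AD curve, 3697 = 6280 − 10P gives P = 258.30.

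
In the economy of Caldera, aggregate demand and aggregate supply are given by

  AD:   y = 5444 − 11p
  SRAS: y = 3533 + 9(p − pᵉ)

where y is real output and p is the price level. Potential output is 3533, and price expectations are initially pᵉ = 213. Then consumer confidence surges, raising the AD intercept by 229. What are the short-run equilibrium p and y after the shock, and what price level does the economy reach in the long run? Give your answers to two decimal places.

AD shifts right: new AD is y = 5673 − 11p. With pᵉ = 213, SRAS is y = 1616 + 9p.
Short run: 5673 − 11p = 1616 + 9p gives 4057 = 20p, so p = 202.85 and y = 5673 − 11p = 3441.65.
y = 3441.65 is below potential 3533; expectations adjust and SRAS shifts right until y = 3533.
Long run: on the new AD curve, 3533 = 5673 − 11p gives p = 194.55.

Short run: p = 202.85, y = 3441.65. Long run: p = 194.55.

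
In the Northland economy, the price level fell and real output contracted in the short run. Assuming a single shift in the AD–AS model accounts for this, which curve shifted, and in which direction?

P fell and Y fell. An AD shift moves P and Y in the same direction; an SRAS shift moves them in opposite directions.
Here P and Y moved in the same direction, so the AD curve shifted.
Since Y fell, AD shifted left.

AD shifted left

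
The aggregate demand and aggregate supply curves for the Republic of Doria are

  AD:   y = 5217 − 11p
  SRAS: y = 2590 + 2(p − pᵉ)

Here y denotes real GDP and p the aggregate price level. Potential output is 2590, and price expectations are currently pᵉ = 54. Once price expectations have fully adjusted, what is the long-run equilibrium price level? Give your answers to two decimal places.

Short run: with pᵉ = 54, SRAS is y = 2482 + 2p. Setting AD = SRAS gives 2735 = 13p, so p = 210.38 and y = 5217 − 11p = 2902.77.
Output 2902.77 is above potential 2590, so over time expected prices rise and SRAS shifts left until y returns to 2590.
Long run: y = 2590 on the AD curve gives 2590 = 5217 − 11p, so p = 238.82.

Long-run p = 238.82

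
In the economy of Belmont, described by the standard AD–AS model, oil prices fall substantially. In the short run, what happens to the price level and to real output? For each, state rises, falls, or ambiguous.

Price level: falls; output: rises

This is a favourable supply shock: SRAS shifts right.
Moving along the downward-sloping AD curve, P falls and Y rises.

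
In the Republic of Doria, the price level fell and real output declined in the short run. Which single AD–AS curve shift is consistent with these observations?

AD shifted left

P fell and Y fell. An AD shift moves P and Y in the same direction; an SRAS shift moves them in opposite directions.
Here P and Y moved in the same direction, so the AD curve shifted.
Since Y fell, AD shifted left.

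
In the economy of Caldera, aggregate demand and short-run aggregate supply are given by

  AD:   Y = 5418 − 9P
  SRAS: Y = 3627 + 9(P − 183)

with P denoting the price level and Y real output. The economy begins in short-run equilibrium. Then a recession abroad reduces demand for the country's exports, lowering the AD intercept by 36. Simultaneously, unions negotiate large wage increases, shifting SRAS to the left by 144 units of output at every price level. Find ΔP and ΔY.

ΔP = +6, ΔY = -90

After both shocks: AD is Y = 5382 − 9P and SRAS is Y = 1836 + 9P.
Setting them equal: 3546 = 18P, so P = 197.
Y = 5382 − 9·197 = 3609.
Initially P = 191, Y = 3699, so ΔP = +6 and ΔY = -90.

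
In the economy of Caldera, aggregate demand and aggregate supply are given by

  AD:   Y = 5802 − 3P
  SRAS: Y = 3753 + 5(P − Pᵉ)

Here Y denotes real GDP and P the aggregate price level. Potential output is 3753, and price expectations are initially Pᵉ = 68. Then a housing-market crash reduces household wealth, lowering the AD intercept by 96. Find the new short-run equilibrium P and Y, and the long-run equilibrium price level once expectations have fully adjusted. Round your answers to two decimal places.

AD shifts left: new AD is Y = 5706 − 3P. With Pᵉ = 68, SRAS is Y = 3413 + 5P.
Short run: 5706 − 3P = 3413 + 5P gives 2293 = 8P, so P = 286.63 and Y = 5706 − 3P = 4846.13.
Y = 4846.13 is above potential 3753; expectations adjust and SRAS shifts left until Y = 3753.
Long run: on the new AD curve, 3753 = 5706 − 3P gives P = 651.00.

Short run: P = 286.63, Y = 4846.13. Long run: P = 651.00.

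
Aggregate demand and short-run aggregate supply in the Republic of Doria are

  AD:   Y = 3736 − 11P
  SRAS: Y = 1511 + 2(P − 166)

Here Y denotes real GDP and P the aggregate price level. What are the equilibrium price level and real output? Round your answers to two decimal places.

P = 196.69, Y = 1572.38

Write SRAS as Y = 1511 + 2P − 332 = 1179 + 2P.
Set AD = SRAS: 3736 − 11P = 1179 + 2P, so 2557 = 13P and P = 196.69.
Substituting into AD, Y = 3736 − 11P = 1572.38.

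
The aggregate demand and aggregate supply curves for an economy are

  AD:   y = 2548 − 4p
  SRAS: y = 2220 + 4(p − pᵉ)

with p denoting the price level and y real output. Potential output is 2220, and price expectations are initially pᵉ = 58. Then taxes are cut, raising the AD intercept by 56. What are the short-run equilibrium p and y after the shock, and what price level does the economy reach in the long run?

Short run: p = 77, y = 2296. Long run: p = 96.

AD shifts right: new AD is y = 2604 − 4p. With pᵉ = 58, SRAS is y = 1988 + 4p.
Short run: 2604 − 4p = 1988 + 4p gives 616 = 8p, so p = 77 and y = 2604 − 4·77 = 2296.
y = 2296 is above potential 2220; expectations adjust and SRAS shifts left until y = 2220.
Long run: on the new AD curve, 2220 = 2604 − 4p gives p = 96.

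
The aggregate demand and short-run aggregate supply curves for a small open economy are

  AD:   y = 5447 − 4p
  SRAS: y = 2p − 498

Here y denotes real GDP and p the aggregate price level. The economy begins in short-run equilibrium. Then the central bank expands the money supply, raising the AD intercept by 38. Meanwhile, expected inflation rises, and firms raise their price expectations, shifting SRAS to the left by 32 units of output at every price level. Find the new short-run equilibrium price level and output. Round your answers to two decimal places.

After both shocks: AD is y = 5485 − 4p and SRAS is y = 2p − 530.
Setting them equal: 6015 = 6p, so p = 1002.50.
Substituting into AD, y = 1475.00.

p = 1002.50, y = 1475.00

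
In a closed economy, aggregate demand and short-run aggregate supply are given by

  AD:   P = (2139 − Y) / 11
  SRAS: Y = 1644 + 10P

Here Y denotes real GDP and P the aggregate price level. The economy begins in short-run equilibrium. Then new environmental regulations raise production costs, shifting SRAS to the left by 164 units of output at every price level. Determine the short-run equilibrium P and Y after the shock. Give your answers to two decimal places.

This is a negative supply shock: SRAS shifts left.
New SRAS: Y = 1480 + 10P.
Set AD = SRAS: 2139 − 11P = 1480 + 10P, so 659 = 21P and P = 31.38.
Substituting into AD, Y = 1793.81.

P = 31.38, Y = 1793.81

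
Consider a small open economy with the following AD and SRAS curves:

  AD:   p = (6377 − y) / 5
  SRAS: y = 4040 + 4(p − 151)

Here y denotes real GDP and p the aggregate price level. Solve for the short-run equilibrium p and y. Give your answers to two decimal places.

p = 326.78, y = 4743.11

Write SRAS as y = 4040 + 4p − 604 = 3436 + 4p.
Rearrange AD to y = 6377 − 5p.
Set AD = SRAS: 6377 − 5p = 3436 + 4p, so 2941 = 9p and p = 326.78.
Substituting into AD, y = 6377 − 5p = 4743.11.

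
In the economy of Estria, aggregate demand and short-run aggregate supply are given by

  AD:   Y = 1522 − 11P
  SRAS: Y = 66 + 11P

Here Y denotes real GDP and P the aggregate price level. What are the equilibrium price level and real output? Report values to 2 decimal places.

Set AD = SRAS: 1522 − 11P = 66 + 11P, so 1456 = 22P and P = 66.18.
Substituting into AD, Y = 1522 − 11P = 794.00.

P = 66.18, Y = 794.00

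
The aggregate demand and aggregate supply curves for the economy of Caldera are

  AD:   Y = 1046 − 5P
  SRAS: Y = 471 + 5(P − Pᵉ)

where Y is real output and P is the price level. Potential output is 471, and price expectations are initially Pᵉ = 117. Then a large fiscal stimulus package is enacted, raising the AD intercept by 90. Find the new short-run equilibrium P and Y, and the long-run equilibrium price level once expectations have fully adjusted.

AD shifts right: new AD is Y = 1136 − 5P. With Pᵉ = 117, SRAS is Y = 5P − 114.
Short run: 1136 − 5P = 5P − 114 gives 1250 = 10P, so P = 125 and Y = 1136 − 5·125 = 511.
Y = 511 is above potential 471; expectations adjust and SRAS shifts left until Y = 471.
Long run: on the new AD curve, 471 = 1136 − 5P gives P = 133.

Short run: P = 125, Y = 511. Long run: P = 133.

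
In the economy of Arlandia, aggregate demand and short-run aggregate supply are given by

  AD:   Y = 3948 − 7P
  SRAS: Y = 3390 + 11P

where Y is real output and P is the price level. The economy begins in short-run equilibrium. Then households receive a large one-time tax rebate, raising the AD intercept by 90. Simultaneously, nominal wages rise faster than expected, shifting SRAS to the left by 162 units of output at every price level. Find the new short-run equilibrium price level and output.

After both shocks: AD is Y = 4038 − 7P and SRAS is Y = 3228 + 11P.
Setting them equal: 810 = 18P, so P = 45.
Y = 4038 − 7·45 = 3723.

P = 45, Y = 3723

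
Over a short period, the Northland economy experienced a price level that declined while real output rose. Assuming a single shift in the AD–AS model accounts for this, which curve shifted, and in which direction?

P fell and Y rose. An AD shift moves P and Y in the same direction; an SRAS shift moves them in opposite directions.
Here P and Y moved in opposite directions, so the SRAS curve shifted.
Since Y rose, SRAS shifted right.

SRAS shifted right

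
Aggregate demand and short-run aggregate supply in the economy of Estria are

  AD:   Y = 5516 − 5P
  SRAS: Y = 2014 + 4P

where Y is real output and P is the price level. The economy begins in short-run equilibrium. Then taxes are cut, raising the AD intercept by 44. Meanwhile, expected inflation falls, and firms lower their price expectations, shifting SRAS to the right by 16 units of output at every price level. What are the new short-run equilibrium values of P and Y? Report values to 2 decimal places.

After both shocks: AD is Y = 5560 − 5P and SRAS is Y = 2030 + 4P.
Setting them equal: 3530 = 9P, so P = 392.22.
Substituting into AD, Y = 3598.89.

P = 392.22, Y = 3598.89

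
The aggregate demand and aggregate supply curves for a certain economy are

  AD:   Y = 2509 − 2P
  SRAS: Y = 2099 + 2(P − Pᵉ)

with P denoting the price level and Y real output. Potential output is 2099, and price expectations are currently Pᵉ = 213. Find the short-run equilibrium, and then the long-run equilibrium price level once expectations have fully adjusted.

Short run: P = 209, Y = 2091. Long run: P = 205.

Short run: with Pᵉ = 213, SRAS is Y = 1673 + 2P. Setting AD = SRAS gives 836 = 4P, so P = 209 and Y = 2509 − 2·209 = 2091.
Output 2091 is below potential 2099, so over time expected prices fall and SRAS shifts right until Y returns to 2099.
Long run: Y = 2099 on the AD curve gives 2099 = 2509 − 2P, so P = 205.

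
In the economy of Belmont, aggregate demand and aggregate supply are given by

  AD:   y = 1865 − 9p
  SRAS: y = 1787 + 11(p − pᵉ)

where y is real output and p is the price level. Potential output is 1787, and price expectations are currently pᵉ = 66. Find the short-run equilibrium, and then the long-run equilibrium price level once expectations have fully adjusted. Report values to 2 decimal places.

Short run: p = 40.20, y = 1503.20. Long run: p = 8.67.

Short run: with pᵉ = 66, SRAS is y = 1061 + 11p. Setting AD = SRAS gives 804 = 20p, so p = 40.20 and y = 1865 − 9p = 1503.20.
Output 1503.20 is below potential 1787, so over time expected prices fall and SRAS shifts right until y returns to 1787.
Long run: y = 1787 on the AD curve gives 1787 = 1865 − 9p, so p = 8.67.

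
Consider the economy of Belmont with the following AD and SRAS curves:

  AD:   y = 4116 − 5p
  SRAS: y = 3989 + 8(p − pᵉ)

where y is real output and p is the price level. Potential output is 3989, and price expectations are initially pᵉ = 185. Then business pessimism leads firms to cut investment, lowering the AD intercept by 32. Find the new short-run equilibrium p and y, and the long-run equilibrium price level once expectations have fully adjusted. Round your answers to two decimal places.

AD shifts left: new AD is y = 4084 − 5p. With pᵉ = 185, SRAS is y = 2509 + 8p.
Short run: 4084 − 5p = 2509 + 8p gives 1575 = 13p, so p = 121.15 and y = 4084 − 5p = 3478.23.
y = 3478.23 is below potential 3989; expectations adjust and SRAS shifts right until y = 3989.
Long run: on the new AD curve, 3989 = 4084 − 5p gives p = 19.00.

Short run: p = 121.15, y = 3478.23. Long run: p = 19.00.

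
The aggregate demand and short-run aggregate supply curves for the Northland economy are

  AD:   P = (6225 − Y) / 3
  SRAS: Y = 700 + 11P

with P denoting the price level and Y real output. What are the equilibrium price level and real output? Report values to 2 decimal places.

P = 394.64, Y = 5041.07

Rearrange AD to Y = 6225 − 3P.
Set AD = SRAS: 6225 − 3P = 700 + 11P, so 5525 = 14P and P = 394.64.
Substituting into AD, Y = 6225 − 3P = 5041.07.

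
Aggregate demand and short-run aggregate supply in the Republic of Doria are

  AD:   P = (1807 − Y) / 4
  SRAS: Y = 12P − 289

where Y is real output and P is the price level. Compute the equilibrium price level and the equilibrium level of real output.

P = 131, Y = 1283

Rearrange AD to Y = 1807 − 4P.
Set AD = SRAS: 1807 − 4P = 12P − 289, so 2096 = 16P and P = 131.
Then Y = 1807 − 4·131 = 1283.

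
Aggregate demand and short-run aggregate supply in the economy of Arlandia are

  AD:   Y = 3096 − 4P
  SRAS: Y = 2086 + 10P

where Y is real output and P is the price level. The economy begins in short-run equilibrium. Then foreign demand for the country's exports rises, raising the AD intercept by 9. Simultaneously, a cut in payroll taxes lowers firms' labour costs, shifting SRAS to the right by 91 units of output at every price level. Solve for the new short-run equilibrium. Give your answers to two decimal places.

P = 66.29, Y = 2839.86

After both shocks: AD is Y = 3105 − 4P and SRAS is Y = 2177 + 10P.
Setting them equal: 928 = 14P, so P = 66.29.
Substituting into AD, Y = 2839.86.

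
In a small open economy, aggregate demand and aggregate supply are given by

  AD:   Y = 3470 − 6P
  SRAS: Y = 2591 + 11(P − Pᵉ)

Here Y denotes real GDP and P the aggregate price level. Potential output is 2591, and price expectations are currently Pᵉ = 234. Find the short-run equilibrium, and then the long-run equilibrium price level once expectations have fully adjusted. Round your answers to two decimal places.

Short run: P = 203.12, Y = 2251.29. Long run: P = 146.50.

Short run: with Pᵉ = 234, SRAS is Y = 17 + 11P. Setting AD = SRAS gives 3453 = 17P, so P = 203.12 and Y = 3470 − 6P = 2251.29.
Output 2251.29 is below potential 2591, so over time expected prices fall and SRAS shifts right until Y returns to 2591.
Long run: Y = 2591 on the AD curve gives 2591 = 3470 − 6P, so P = 146.50.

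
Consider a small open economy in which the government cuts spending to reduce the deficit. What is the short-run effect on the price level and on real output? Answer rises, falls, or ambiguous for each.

This is a negative demand shock: AD shifts left.
Moving along the upward-sloping SRAS curve, P falls and Y falls.

Price level: falls; output: falls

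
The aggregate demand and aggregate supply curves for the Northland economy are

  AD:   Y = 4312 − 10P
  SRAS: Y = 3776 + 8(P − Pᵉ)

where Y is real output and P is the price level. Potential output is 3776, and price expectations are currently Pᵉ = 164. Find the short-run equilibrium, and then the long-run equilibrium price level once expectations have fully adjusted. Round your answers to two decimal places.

Short run: P = 102.67, Y = 3285.33. Long run: P = 53.60.

Short run: with Pᵉ = 164, SRAS is Y = 2464 + 8P. Setting AD = SRAS gives 1848 = 18P, so P = 102.67 and Y = 4312 − 10P = 3285.33.
Output 3285.33 is below potential 3776, so over time expected prices fall and SRAS shifts right until Y returns to 3776.
Long run: Y = 3776 on the AD curve gives 3776 = 4312 − 10P, so P = 53.60.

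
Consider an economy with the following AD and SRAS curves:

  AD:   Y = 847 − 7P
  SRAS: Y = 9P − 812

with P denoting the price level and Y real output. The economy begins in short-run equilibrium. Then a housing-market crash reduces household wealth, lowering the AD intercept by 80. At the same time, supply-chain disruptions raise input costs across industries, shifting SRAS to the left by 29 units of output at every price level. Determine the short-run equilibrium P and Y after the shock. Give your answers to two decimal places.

After both shocks: AD is Y = 767 − 7P and SRAS is Y = 9P − 841.
Setting them equal: 1608 = 16P, so P = 100.50.
Substituting into AD, Y = 63.50.

P = 100.50, Y = 63.50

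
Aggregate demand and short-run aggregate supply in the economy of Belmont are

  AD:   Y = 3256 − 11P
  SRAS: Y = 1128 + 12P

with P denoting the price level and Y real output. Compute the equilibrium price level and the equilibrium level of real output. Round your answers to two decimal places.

P = 92.52, Y = 2238.26

Set AD = SRAS: 3256 − 11P = 1128 + 12P, so 2128 = 23P and P = 92.52.
Substituting into AD, Y = 3256 − 11P = 2238.26.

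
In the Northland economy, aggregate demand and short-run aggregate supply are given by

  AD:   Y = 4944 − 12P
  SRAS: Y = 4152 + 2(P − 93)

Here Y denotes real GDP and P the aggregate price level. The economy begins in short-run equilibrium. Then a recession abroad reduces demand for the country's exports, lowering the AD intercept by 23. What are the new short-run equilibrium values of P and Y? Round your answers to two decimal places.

P = 68.21, Y = 4102.43

This is a negative demand shock: AD shifts left.
New AD: Y = 4921 − 12P.
SRAS can be written Y = 3966 + 2P.
Set AD = SRAS: 4921 − 12P = 3966 + 2P, so 955 = 14P and P = 68.21.
Substituting into AD, Y = 4102.43.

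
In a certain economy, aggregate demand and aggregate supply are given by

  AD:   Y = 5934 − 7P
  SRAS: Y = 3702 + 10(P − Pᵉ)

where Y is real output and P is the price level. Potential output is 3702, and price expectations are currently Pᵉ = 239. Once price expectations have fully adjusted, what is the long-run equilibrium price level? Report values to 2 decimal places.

Short run: with Pᵉ = 239, SRAS is Y = 1312 + 10P. Setting AD = SRAS gives 4622 = 17P, so P = 271.88 and Y = 5934 − 7P = 4030.82.
Output 4030.82 is above potential 3702, so over time expected prices rise and SRAS shifts left until Y returns to 3702.
Long run: Y = 3702 on the AD curve gives 3702 = 5934 − 7P, so P = 318.86.

Long-run P = 318.86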